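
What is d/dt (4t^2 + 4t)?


Apply the power rule term by term:
  d/dt(4t^2) = 8t
  d/dt(4t) = 4
p'(t) = 8t + 4


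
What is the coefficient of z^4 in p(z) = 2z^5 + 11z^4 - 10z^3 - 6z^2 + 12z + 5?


Read off the coefficient of z^4: 11


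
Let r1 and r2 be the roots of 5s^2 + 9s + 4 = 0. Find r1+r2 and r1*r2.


For as^2+bs+c=0: sum = -b/a, product = c/a.
a=5, b=9, c=4
Sum = -(9)/5 = -9/5
Product = (4)/5 = 4/5


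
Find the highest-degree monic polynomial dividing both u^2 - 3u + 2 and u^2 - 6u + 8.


Factor each:
  u^2 - 3u + 2 = (u - 2)(u - 1)
  u^2 - 6u + 8 = (u - 2)(u - 4)
Common monic factor: u - 2


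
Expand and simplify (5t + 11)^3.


Expand (5t + 11)^3 by repeated multiplication:
  (5t + 11)^2 = 25t^2 + 110t + 121
= 125t^3 + 825t^2 + 1815t + 1331


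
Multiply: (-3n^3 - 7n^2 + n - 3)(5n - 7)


Distribute each term of the first polynomial:
  (-3n^3)(5n - 7) = -15n^4 + 21n^3
  (-7n^2)(5n - 7) = -35n^3 + 49n^2
  (n)(5n - 7) = 5n^2 - 7n
  (-3)(5n - 7) = -15n + 21
Sum: -15n^4 - 14n^3 + 54n^2 - 22n + 21


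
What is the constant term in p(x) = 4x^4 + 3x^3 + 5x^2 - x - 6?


Read off the constant term: -6


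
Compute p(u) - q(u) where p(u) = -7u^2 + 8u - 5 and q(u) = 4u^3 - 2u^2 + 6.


Distribute the minus sign:
  (-7u^2 + 8u - 5)
- (4u^3 - 2u^2 + 6)
Negate second polynomial: -4u^3 + 2u^2 - 6
Add: -4u^3 - 5u^2 + 8u - 11


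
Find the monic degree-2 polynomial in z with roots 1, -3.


p(z) = (z - 1)(z + 3)
Expand: z^2 + 2z - 3


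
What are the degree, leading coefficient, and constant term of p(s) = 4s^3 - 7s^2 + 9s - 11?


Highest power of s is 3, with coefficient 4. Constant term is -11.
Degree = 3, leading coefficient = 4, constant term = -11


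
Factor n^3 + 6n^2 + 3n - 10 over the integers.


Try integer roots (divisors of -10). n=-5: p(-5)=0.
Divide out (n + 5): quotient is n^2 + n - 2.
Factor the quadratic: (n + 2)(n - 1)
Result: (n + 5)(n + 2)(n - 1)


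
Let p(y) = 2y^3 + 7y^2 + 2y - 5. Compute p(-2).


Using direct substitution:
  2 * (-2)^3 = -16
  7 * (-2)^2 = 28
  2 * (-2)^1 = -4
  constant: -5
Sum = -16 + 28 - 4 - 5 = 3


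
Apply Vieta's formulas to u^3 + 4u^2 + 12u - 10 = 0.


Monic cubic u^3+bu^2+cu+d=0: sum=-b, pairwise sum=c, product=-d.
b=4, c=12, d=-10
r1+r2+r3 = -4
r1r2+r1r3+r2r3 = 12
r1r2r3 = 10


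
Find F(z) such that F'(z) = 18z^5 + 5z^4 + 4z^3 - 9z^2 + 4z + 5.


Reverse power rule on each term:
  ∫ 18z^5 dz = 3z^6
  ∫ 5z^4 dz = z^5
  ∫ 4z^3 dz = z^4
  ∫ -9z^2 dz = -3z^3
  ∫ 4z dz = 2z^2
  ∫ 5 dz = 5z
F(z) = 3z^6 + z^5 + z^4 - 3z^3 + 2z^2 + 5z + C


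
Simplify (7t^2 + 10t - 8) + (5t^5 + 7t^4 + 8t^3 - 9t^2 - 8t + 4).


Align terms by degree and add:
  7t^2 + 10t - 8
+ 5t^5 + 7t^4 + 8t^3 - 9t^2 - 8t + 4
= 5t^5 + 7t^4 + 8t^3 - 2t^2 + 2t - 4


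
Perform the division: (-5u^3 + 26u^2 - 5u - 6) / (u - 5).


(-5u^3 + 26u^2 - 5u - 6) / (u - 5)
Step 1: -5u^2 * (u - 5) = -5u^3 + 25u^2; subtract.
Step 2: u * (u - 5) = u^2 - 5u; subtract.
Step 3: 0 * (u - 5) = 0; subtract.
Quotient: -5u^2 + u, Remainder: -6


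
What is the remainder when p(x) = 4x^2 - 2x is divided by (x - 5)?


By the Remainder Theorem, the remainder equals p(5):
  4*(5)^2 = 100
  -2*(5)^1 = -10
  constant: 0
Sum: 100 - 10 + 0 = 90


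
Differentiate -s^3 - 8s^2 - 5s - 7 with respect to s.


Apply the power rule term by term:
  d/ds(-s^3) = -3s^2
  d/ds(-8s^2) = -16s
  d/ds(-5s) = -5
  d/ds(-7) = 0
p'(s) = -3s^2 - 16s - 5


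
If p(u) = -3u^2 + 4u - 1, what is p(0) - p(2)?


p(0) = -1
p(2) = -5
p(0) - p(2) = -1 + 5 = 4


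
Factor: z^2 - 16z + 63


Roots satisfy r1 + r2 = -b/a = 16 and r1*r2 = c/a = 63.
So r1 = 7, r2 = 9.
z^2 - 16z + 63 = (z - r1)(z - r2) = (z - 7)(z - 9)


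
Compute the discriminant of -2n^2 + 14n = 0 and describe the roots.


D = b^2 - 4ac = (14)^2 - 4(-2)(0) = 196 = 196
Since D > 0: two distinct rational roots


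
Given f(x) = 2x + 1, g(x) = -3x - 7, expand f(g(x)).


Substitute g(x) into f:
f(g(x)) = 2*(-3x - 7) + 1
Expand and combine: -6x - 13


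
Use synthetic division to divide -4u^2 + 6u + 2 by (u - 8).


Synthetic division with c = 8. Coefficients: -4, 6, 2
Bring down -4.
  -4 * 8 = -32; -32 + 6 = -26
  -26 * 8 = -208; -208 + 2 = -206
Quotient: -4u - 26, Remainder: -206


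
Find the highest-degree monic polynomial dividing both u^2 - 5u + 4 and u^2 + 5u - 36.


Factor each:
  u^2 - 5u + 4 = (u - 4)(u - 1)
  u^2 + 5u - 36 = (u - 4)(u + 9)
Common monic factor: u - 4


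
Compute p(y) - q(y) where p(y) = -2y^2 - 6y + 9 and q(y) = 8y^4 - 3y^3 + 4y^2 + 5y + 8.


Distribute the minus sign:
  (-2y^2 - 6y + 9)
- (8y^4 - 3y^3 + 4y^2 + 5y + 8)
Negate second polynomial: -8y^4 + 3y^3 - 4y^2 - 5y - 8
Add: -8y^4 + 3y^3 - 6y^2 - 11y + 1


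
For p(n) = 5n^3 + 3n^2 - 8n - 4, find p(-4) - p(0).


p(-4) = -244
p(0) = -4
p(-4) - p(0) = -244 + 4 = -240


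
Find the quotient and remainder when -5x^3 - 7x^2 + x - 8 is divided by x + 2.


(-5x^3 - 7x^2 + x - 8) / (x + 2)
Step 1: -5x^2 * (x + 2) = -5x^3 - 10x^2; subtract.
Step 2: 3x * (x + 2) = 3x^2 + 6x; subtract.
Step 3: -5 * (x + 2) = -5x - 10; subtract.
Quotient: -5x^2 + 3x - 5, Remainder: 2


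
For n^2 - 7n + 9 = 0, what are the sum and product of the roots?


For an^2+bn+c=0: sum = -b/a, product = c/a.
a=1, b=-7, c=9
Sum = -(-7)/1 = 7
Product = (9)/1 = 9


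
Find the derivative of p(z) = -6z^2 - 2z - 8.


Apply the power rule term by term:
  d/dz(-6z^2) = -12z
  d/dz(-2z) = -2
  d/dz(-8) = 0
p'(z) = -12z - 2


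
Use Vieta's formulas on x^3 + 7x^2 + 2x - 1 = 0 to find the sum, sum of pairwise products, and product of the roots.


Monic cubic x^3+bx^2+cx+d=0: sum=-b, pairwise sum=c, product=-d.
b=7, c=2, d=-1
r1+r2+r3 = -7
r1r2+r1r3+r2r3 = 2
r1r2r3 = 1


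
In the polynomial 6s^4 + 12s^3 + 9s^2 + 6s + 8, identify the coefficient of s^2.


Read off the coefficient of s^2: 9


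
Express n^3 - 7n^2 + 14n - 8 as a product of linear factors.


Try integer roots (divisors of -8). n=4: p(4)=0.
Divide out (n - 4): quotient is n^2 - 3n + 2.
Factor the quadratic: (n - 1)(n - 2)
Result: (n - 4)(n - 1)(n - 2)


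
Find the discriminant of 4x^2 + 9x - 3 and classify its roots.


D = b^2 - 4ac = (9)^2 - 4(4)(-3) = 81 + 48 = 129
Since D > 0: two distinct irrational roots


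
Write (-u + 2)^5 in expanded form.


Expand (-u + 2)^5 by repeated multiplication:
  (-u + 2)^2 = u^2 - 4u + 4
  (-u + 2)^3 = -u^3 + 6u^2 - 12u + 8
  (-u + 2)^4 = u^4 - 8u^3 + 24u^2 - 32u + 16
= -u^5 + 10u^4 - 40u^3 + 80u^2 - 80u + 32


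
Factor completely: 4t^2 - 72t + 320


Roots satisfy r1 + r2 = -b/a = 18 and r1*r2 = c/a = 80.
So r1 = 8, r2 = 10.
4t^2 - 72t + 320 = 4(t - r1)(t - r2) = 4(t - 8)(t - 10)


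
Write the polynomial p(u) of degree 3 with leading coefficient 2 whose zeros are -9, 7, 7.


p(u) = 2(u + 9)(u - 7)(u - 7)
Expand: 2u^3 - 10u^2 - 154u + 882


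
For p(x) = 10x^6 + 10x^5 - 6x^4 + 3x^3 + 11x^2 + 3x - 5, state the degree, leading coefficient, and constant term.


Highest power of x is 6, with coefficient 10. Constant term is -5.
Degree = 6, leading coefficient = 10, constant term = -5


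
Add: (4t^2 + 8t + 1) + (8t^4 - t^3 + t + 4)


Align terms by degree and add:
  4t^2 + 8t + 1
+ 8t^4 - t^3 + t + 4
= 8t^4 - t^3 + 4t^2 + 9t + 5


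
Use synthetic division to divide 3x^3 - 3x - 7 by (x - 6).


Synthetic division with c = 6. Coefficients: 3, 0, -3, -7
Bring down 3.
  3 * 6 = 18; 18 + 0 = 18
  18 * 6 = 108; 108 - 3 = 105
  105 * 6 = 630; 630 - 7 = 623
Quotient: 3x^2 + 18x + 105, Remainder: 623


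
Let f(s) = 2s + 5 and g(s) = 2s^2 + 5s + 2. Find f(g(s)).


Substitute g(s) into f:
f(g(s)) = 2*(2s^2 + 5s + 2) + 5
Expand and combine: 4s^2 + 10s + 9


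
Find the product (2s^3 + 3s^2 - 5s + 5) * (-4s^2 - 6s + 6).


Distribute each term of the first polynomial:
  (2s^3)(-4s^2 - 6s + 6) = -8s^5 - 12s^4 + 12s^3
  (3s^2)(-4s^2 - 6s + 6) = -12s^4 - 18s^3 + 18s^2
  (-5s)(-4s^2 - 6s + 6) = 20s^3 + 30s^2 - 30s
  (5)(-4s^2 - 6s + 6) = -20s^2 - 30s + 30
Sum: -8s^5 - 24s^4 + 14s^3 + 28s^2 - 60s + 30


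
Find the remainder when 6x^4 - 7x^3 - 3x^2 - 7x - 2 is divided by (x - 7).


By the Remainder Theorem, the remainder equals p(7):
  6*(7)^4 = 14406
  -7*(7)^3 = -2401
  -3*(7)^2 = -147
  -7*(7)^1 = -49
  constant: -2
Sum: 14406 - 2401 - 147 - 49 - 2 = 11807


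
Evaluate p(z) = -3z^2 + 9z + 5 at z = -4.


Using direct substitution:
  -3 * (-4)^2 = -48
  9 * (-4)^1 = -36
  constant: 5
Sum = -48 - 36 + 5 = -79


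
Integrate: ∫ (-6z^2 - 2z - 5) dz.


Reverse power rule on each term:
  ∫ -6z^2 dz = -2z^3
  ∫ -2z dz = -z^2
  ∫ -5 dz = -5z
F(z) = -2z^3 - z^2 - 5z + C


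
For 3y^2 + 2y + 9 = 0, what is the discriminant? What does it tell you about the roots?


D = b^2 - 4ac = (2)^2 - 4(3)(9) = 4 - 108 = -104
Since D < 0: two complex conjugate roots (no real roots)


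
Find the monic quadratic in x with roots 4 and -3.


p(x) = (x - 4)(x + 3)
Expand: x^2 - x - 12


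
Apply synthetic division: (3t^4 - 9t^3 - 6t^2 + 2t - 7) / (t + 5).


Synthetic division with c = -5. Coefficients: 3, -9, -6, 2, -7
Bring down 3.
  3 * -5 = -15; -15 - 9 = -24
  -24 * -5 = 120; 120 - 6 = 114
  114 * -5 = -570; -570 + 2 = -568
  -568 * -5 = 2840; 2840 - 7 = 2833
Quotient: 3t^3 - 24t^2 + 114t - 568, Remainder: 2833


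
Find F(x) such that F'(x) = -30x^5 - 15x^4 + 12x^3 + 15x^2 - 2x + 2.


Reverse power rule on each term:
  ∫ -30x^5 dx = -5x^6
  ∫ -15x^4 dx = -3x^5
  ∫ 12x^3 dx = 3x^4
  ∫ 15x^2 dx = 5x^3
  ∫ -2x dx = -x^2
  ∫ 2 dx = 2x
F(x) = -5x^6 - 3x^5 + 3x^4 + 5x^3 - x^2 + 2x + C


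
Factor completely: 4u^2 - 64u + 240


Roots satisfy r1 + r2 = -b/a = 16 and r1*r2 = c/a = 60.
So r1 = 10, r2 = 6.
4u^2 - 64u + 240 = 4(u - r1)(u - r2) = 4(u - 10)(u - 6)


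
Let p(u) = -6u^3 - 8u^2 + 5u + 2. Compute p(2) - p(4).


p(2) = -68
p(4) = -490
p(2) - p(4) = -68 + 490 = 422


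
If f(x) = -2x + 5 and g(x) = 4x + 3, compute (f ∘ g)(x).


Substitute g(x) into f:
f(g(x)) = -2*(4x + 3) + 5
Expand and combine: -8x - 1


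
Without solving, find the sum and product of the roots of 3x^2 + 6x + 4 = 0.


For ax^2+bx+c=0: sum = -b/a, product = c/a.
a=3, b=6, c=4
Sum = -(6)/3 = -2
Product = (4)/3 = 4/3


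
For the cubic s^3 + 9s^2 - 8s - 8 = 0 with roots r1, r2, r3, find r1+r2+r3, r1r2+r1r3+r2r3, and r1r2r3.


Monic cubic s^3+bs^2+cs+d=0: sum=-b, pairwise sum=c, product=-d.
b=9, c=-8, d=-8
r1+r2+r3 = -9
r1r2+r1r3+r2r3 = -8
r1r2r3 = 8


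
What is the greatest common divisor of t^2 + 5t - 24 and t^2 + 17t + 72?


Factor each:
  t^2 + 5t - 24 = (t + 8)(t - 3)
  t^2 + 17t + 72 = (t + 8)(t + 9)
Common monic factor: t + 8


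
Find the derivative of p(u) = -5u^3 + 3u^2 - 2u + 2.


Apply the power rule term by term:
  d/du(-5u^3) = -15u^2
  d/du(3u^2) = 6u
  d/du(-2u) = -2
  d/du(2) = 0
p'(u) = -15u^2 + 6u - 2


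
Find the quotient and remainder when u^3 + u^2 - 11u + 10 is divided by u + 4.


(u^3 + u^2 - 11u + 10) / (u + 4)
Step 1: u^2 * (u + 4) = u^3 + 4u^2; subtract.
Step 2: -3u * (u + 4) = -3u^2 - 12u; subtract.
Step 3: 1 * (u + 4) = u + 4; subtract.
Quotient: u^2 - 3u + 1, Remainder: 6


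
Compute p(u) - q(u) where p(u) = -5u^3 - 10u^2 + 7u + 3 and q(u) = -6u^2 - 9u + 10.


Distribute the minus sign:
  (-5u^3 - 10u^2 + 7u + 3)
- (-6u^2 - 9u + 10)
Negate second polynomial: 6u^2 + 9u - 10
Add: -5u^3 - 4u^2 + 16u - 7


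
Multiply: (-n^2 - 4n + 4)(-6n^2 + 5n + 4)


Distribute each term of the first polynomial:
  (-n^2)(-6n^2 + 5n + 4) = 6n^4 - 5n^3 - 4n^2
  (-4n)(-6n^2 + 5n + 4) = 24n^3 - 20n^2 - 16n
  (4)(-6n^2 + 5n + 4) = -24n^2 + 20n + 16
Sum: 6n^4 + 19n^3 - 48n^2 + 4n + 16


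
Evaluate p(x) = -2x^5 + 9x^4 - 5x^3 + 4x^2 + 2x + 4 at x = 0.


Using direct substitution:
  -2 * (0)^5 = 0
  9 * (0)^4 = 0
  -5 * (0)^3 = 0
  4 * (0)^2 = 0
  2 * (0)^1 = 0
  constant: 4
Sum = 0 + 0 + 0 + 0 + 0 + 4 = 4


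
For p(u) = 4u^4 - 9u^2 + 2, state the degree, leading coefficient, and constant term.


Highest power of u is 4, with coefficient 4. Constant term is 2.
Degree = 4, leading coefficient = 4, constant term = 2


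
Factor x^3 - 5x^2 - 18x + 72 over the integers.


Try integer roots (divisors of 72). x=3: p(3)=0.
Divide out (x - 3): quotient is x^2 - 2x - 24.
Factor the quadratic: (x - 6)(x + 4)
Result: (x - 3)(x - 6)(x + 4)


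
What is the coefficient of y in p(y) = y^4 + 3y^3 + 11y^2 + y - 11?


Read off the coefficient of y: 1


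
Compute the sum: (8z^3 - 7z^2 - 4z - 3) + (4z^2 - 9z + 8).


Align terms by degree and add:
  8z^3 - 7z^2 - 4z - 3
+ 4z^2 - 9z + 8
= 8z^3 - 3z^2 - 13z + 5


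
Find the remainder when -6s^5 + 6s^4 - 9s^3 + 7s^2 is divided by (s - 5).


By the Remainder Theorem, the remainder equals p(5):
  -6*(5)^5 = -18750
  6*(5)^4 = 3750
  -9*(5)^3 = -1125
  7*(5)^2 = 175
  0*(5)^1 = 0
  constant: 0
Sum: -18750 + 3750 - 1125 + 175 + 0 + 0 = -15950


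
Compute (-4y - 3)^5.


Expand (-4y - 3)^5 by repeated multiplication:
  (-4y - 3)^2 = 16y^2 + 24y + 9
  (-4y - 3)^3 = -64y^3 - 144y^2 - 108y - 27
  (-4y - 3)^4 = 256y^4 + 768y^3 + 864y^2 + 432y + 81
= -1024y^5 - 3840y^4 - 5760y^3 - 4320y^2 - 1620y - 243


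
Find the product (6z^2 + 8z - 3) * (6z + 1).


Distribute each term of the first polynomial:
  (6z^2)(6z + 1) = 36z^3 + 6z^2
  (8z)(6z + 1) = 48z^2 + 8z
  (-3)(6z + 1) = -18z - 3
Sum: 36z^3 + 54z^2 - 10z - 3


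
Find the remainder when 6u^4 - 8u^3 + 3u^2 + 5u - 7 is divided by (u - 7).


By the Remainder Theorem, the remainder equals p(7):
  6*(7)^4 = 14406
  -8*(7)^3 = -2744
  3*(7)^2 = 147
  5*(7)^1 = 35
  constant: -7
Sum: 14406 - 2744 + 147 + 35 - 7 = 11837


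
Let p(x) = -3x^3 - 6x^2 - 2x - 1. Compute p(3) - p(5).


p(3) = -142
p(5) = -536
p(3) - p(5) = -142 + 536 = 394


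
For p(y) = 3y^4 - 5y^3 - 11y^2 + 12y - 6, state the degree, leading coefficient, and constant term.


Highest power of y is 4, with coefficient 3. Constant term is -6.
Degree = 4, leading coefficient = 3, constant term = -6


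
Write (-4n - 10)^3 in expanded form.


Expand (-4n - 10)^3 by repeated multiplication:
  (-4n - 10)^2 = 16n^2 + 80n + 100
= -64n^3 - 480n^2 - 1200n - 1000


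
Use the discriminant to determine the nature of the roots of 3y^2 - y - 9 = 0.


D = b^2 - 4ac = (-1)^2 - 4(3)(-9) = 1 + 108 = 109
Since D > 0: two distinct irrational roots


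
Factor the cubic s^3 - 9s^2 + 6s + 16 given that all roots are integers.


Try integer roots (divisors of 16). s=2: p(2)=0.
Divide out (s - 2): quotient is s^2 - 7s - 8.
Factor the quadratic: (s - 8)(s + 1)
Result: (s - 2)(s - 8)(s + 1)


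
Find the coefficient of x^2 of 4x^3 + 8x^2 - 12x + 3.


Read off the coefficient of x^2: 8


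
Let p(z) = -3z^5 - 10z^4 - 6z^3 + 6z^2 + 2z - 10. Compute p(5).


Using direct substitution:
  -3 * (5)^5 = -9375
  -10 * (5)^4 = -6250
  -6 * (5)^3 = -750
  6 * (5)^2 = 150
  2 * (5)^1 = 10
  constant: -10
Sum = -9375 - 6250 - 750 + 150 + 10 - 10 = -16225


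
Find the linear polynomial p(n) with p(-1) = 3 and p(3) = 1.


p(n) = mn + b. Using p(-1)=3, p(3)=1:
m = (3 - 1)/(-1 - 3) = 2/-4 = -1/2
b = 3 - m*(-1) = 3 - 1/2 = 5/2
p(n) = -(1/2)n + (5/2)


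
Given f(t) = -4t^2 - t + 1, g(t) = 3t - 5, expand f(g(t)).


Substitute g(t) into f:
f(g(t)) = -4*(3t - 5)^2 + (-1)*(3t - 5) + 1
(3t - 5)^2 = 9t^2 - 30t + 25
Expand and combine: -36t^2 + 117t - 94


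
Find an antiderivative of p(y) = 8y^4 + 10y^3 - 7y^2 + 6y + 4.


Reverse power rule on each term:
  ∫ 8y^4 dy = (8/5)y^5
  ∫ 10y^3 dy = (5/2)y^4
  ∫ -7y^2 dy = -(7/3)y^3
  ∫ 6y dy = 3y^2
  ∫ 4 dy = 4y
F(y) = (8/5)y^5 + (5/2)y^4 - (7/3)y^3 + 3y^2 + 4y + C


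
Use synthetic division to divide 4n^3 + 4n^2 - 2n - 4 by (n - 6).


Synthetic division with c = 6. Coefficients: 4, 4, -2, -4
Bring down 4.
  4 * 6 = 24; 24 + 4 = 28
  28 * 6 = 168; 168 - 2 = 166
  166 * 6 = 996; 996 - 4 = 992
Quotient: 4n^2 + 28n + 166, Remainder: 992


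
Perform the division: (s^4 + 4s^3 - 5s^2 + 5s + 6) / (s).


(s^4 + 4s^3 - 5s^2 + 5s + 6) / (s)
Step 1: s^3 * (s) = s^4; subtract.
Step 2: 4s^2 * (s) = 4s^3; subtract.
Step 3: -5s * (s) = -5s^2; subtract.
Step 4: 5 * (s) = 5s; subtract.
Quotient: s^3 + 4s^2 - 5s + 5, Remainder: 6


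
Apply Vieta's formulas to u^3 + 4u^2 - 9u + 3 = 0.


Monic cubic u^3+bu^2+cu+d=0: sum=-b, pairwise sum=c, product=-d.
b=4, c=-9, d=3
r1+r2+r3 = -4
r1r2+r1r3+r2r3 = -9
r1r2r3 = -3


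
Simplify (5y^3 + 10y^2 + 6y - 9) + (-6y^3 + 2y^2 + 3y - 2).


Align terms by degree and add:
  5y^3 + 10y^2 + 6y - 9
  -6y^3 + 2y^2 + 3y - 2
= -y^3 + 12y^2 + 9y - 11


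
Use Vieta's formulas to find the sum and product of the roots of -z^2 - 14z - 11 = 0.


For az^2+bz+c=0: sum = -b/a, product = c/a.
a=-1, b=-14, c=-11
Sum = -(-14)/-1 = -14
Product = (-11)/-1 = 11


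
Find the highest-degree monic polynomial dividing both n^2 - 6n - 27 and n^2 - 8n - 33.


Factor each:
  n^2 - 6n - 27 = (n + 3)(n - 9)
  n^2 - 8n - 33 = (n + 3)(n - 11)
Common monic factor: n + 3


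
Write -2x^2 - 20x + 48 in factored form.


Roots satisfy r1 + r2 = -b/a = -10 and r1*r2 = c/a = -24.
So r1 = -12, r2 = 2.
-2x^2 - 20x + 48 = -2(x - r1)(x - r2) = -2(x + 12)(x - 2)


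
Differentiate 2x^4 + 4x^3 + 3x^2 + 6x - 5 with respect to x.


Apply the power rule term by term:
  d/dx(2x^4) = 8x^3
  d/dx(4x^3) = 12x^2
  d/dx(3x^2) = 6x
  d/dx(6x) = 6
  d/dx(-5) = 0
p'(x) = 8x^3 + 12x^2 + 6x + 6


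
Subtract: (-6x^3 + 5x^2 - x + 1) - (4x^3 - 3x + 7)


Distribute the minus sign:
  (-6x^3 + 5x^2 - x + 1)
- (4x^3 - 3x + 7)
Negate second polynomial: -4x^3 + 3x - 7
Add: -10x^3 + 5x^2 + 2x - 6


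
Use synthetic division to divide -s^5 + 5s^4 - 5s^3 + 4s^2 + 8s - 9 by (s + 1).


Synthetic division with c = -1. Coefficients: -1, 5, -5, 4, 8, -9
Bring down -1.
  -1 * -1 = 1; 1 + 5 = 6
  6 * -1 = -6; -6 - 5 = -11
  -11 * -1 = 11; 11 + 4 = 15
  15 * -1 = -15; -15 + 8 = -7
  -7 * -1 = 7; 7 - 9 = -2
Quotient: -s^4 + 6s^3 - 11s^2 + 15s - 7, Remainder: -2


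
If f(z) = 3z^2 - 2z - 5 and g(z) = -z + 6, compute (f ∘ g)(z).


Substitute g(z) into f:
f(g(z)) = 3*(-z + 6)^2 + (-2)*(-z + 6) + (-5)
(-z + 6)^2 = z^2 - 12z + 36
Expand and combine: 3z^2 - 34z + 91


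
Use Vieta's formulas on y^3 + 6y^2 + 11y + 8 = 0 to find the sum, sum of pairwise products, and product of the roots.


Monic cubic y^3+by^2+cy+d=0: sum=-b, pairwise sum=c, product=-d.
b=6, c=11, d=8
r1+r2+r3 = -6
r1r2+r1r3+r2r3 = 11
r1r2r3 = -8


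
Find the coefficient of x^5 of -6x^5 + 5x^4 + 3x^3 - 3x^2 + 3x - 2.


Read off the coefficient of x^5: -6


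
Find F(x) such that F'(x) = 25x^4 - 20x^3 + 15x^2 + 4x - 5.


Reverse power rule on each term:
  ∫ 25x^4 dx = 5x^5
  ∫ -20x^3 dx = -5x^4
  ∫ 15x^2 dx = 5x^3
  ∫ 4x dx = 2x^2
  ∫ -5 dx = -5x
F(x) = 5x^5 - 5x^4 + 5x^3 + 2x^2 - 5x + C


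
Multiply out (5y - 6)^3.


Expand (5y - 6)^3 by repeated multiplication:
  (5y - 6)^2 = 25y^2 - 60y + 36
= 125y^3 - 450y^2 + 540y - 216


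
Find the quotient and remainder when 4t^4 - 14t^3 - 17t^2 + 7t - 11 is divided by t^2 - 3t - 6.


(4t^4 - 14t^3 - 17t^2 + 7t - 11) / (t^2 - 3t - 6)
Step 1: 4t^2 * (t^2 - 3t - 6) = 4t^4 - 12t^3 - 24t^2; subtract.
Step 2: -2t * (t^2 - 3t - 6) = -2t^3 + 6t^2 + 12t; subtract.
Step 3: 1 * (t^2 - 3t - 6) = t^2 - 3t - 6; subtract.
Quotient: 4t^2 - 2t + 1, Remainder: -2t - 5


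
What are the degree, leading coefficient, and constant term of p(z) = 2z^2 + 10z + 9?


Highest power of z is 2, with coefficient 2. Constant term is 9.
Degree = 2, leading coefficient = 2, constant term = 9


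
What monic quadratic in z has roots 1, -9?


p(z) = (z - 1)(z + 9)
Expand: z^2 + 8z - 9


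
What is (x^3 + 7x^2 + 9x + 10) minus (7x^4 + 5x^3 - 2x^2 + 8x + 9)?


Distribute the minus sign:
  (x^3 + 7x^2 + 9x + 10)
- (7x^4 + 5x^3 - 2x^2 + 8x + 9)
Negate second polynomial: -7x^4 - 5x^3 + 2x^2 - 8x - 9
Add: -7x^4 - 4x^3 + 9x^2 + x + 1


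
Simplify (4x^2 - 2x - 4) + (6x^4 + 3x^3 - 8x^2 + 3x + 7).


Align terms by degree and add:
  4x^2 - 2x - 4
+ 6x^4 + 3x^3 - 8x^2 + 3x + 7
= 6x^4 + 3x^3 - 4x^2 + x + 3


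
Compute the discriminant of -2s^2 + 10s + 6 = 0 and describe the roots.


D = b^2 - 4ac = (10)^2 - 4(-2)(6) = 100 + 48 = 148
Since D > 0: two distinct irrational roots


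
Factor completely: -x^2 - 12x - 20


Roots satisfy r1 + r2 = -b/a = -12 and r1*r2 = c/a = 20.
So r1 = -10, r2 = -2.
-x^2 - 12x - 20 = -(x - r1)(x - r2) = -(x + 10)(x + 2)


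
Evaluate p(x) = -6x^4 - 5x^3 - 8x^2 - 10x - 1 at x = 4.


Using direct substitution:
  -6 * (4)^4 = -1536
  -5 * (4)^3 = -320
  -8 * (4)^2 = -128
  -10 * (4)^1 = -40
  constant: -1
Sum = -1536 - 320 - 128 - 40 - 1 = -2025


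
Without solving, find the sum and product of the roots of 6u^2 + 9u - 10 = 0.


For au^2+bu+c=0: sum = -b/a, product = c/a.
a=6, b=9, c=-10
Sum = -(9)/6 = -3/2
Product = (-10)/6 = -5/3


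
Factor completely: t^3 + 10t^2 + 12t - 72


Try integer roots (divisors of -72). t=2: p(2)=0.
Divide out (t - 2): quotient is t^2 + 12t + 36.
Factor the quadratic: (t + 6)(t + 6)
Result: (t - 2)(t + 6)(t + 6)


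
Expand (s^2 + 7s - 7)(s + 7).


Distribute each term of the first polynomial:
  (s^2)(s + 7) = s^3 + 7s^2
  (7s)(s + 7) = 7s^2 + 49s
  (-7)(s + 7) = -7s - 49
Sum: s^3 + 14s^2 + 42s - 49


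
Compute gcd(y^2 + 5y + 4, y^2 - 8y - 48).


Factor each:
  y^2 + 5y + 4 = (y + 4)(y + 1)
  y^2 - 8y - 48 = (y + 4)(y - 12)
Common monic factor: y + 4


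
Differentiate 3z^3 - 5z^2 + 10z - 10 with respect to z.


Apply the power rule term by term:
  d/dz(3z^3) = 9z^2
  d/dz(-5z^2) = -10z
  d/dz(10z) = 10
  d/dz(-10) = 0
p'(z) = 9z^2 - 10z + 10


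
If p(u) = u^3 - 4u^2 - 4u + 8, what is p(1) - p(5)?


p(1) = 1
p(5) = 13
p(1) - p(5) = 1 - 13 = -12


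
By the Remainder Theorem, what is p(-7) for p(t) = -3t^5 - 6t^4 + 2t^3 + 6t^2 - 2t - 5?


By the Remainder Theorem, the remainder equals p(-7):
  -3*(-7)^5 = 50421
  -6*(-7)^4 = -14406
  2*(-7)^3 = -686
  6*(-7)^2 = 294
  -2*(-7)^1 = 14
  constant: -5
Sum: 50421 - 14406 - 686 + 294 + 14 - 5 = 35632


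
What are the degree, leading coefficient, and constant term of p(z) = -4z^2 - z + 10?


Highest power of z is 2, with coefficient -4. Constant term is 10.
Degree = 2, leading coefficient = -4, constant term = 10


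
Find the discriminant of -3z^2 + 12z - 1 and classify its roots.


D = b^2 - 4ac = (12)^2 - 4(-3)(-1) = 144 - 12 = 132
Since D > 0: two distinct irrational roots


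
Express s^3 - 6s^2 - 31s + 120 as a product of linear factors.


Try integer roots (divisors of 120). s=-5: p(-5)=0.
Divide out (s + 5): quotient is s^2 - 11s + 24.
Factor the quadratic: (s - 3)(s - 8)
Result: (s + 5)(s - 3)(s - 8)


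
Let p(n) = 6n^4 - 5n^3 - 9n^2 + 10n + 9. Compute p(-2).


Using direct substitution:
  6 * (-2)^4 = 96
  -5 * (-2)^3 = 40
  -9 * (-2)^2 = -36
  10 * (-2)^1 = -20
  constant: 9
Sum = 96 + 40 - 36 - 20 + 9 = 89


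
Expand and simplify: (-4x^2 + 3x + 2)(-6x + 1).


Distribute each term of the first polynomial:
  (-4x^2)(-6x + 1) = 24x^3 - 4x^2
  (3x)(-6x + 1) = -18x^2 + 3x
  (2)(-6x + 1) = -12x + 2
Sum: 24x^3 - 22x^2 - 9x + 2


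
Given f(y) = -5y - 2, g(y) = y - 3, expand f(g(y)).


Substitute g(y) into f:
f(g(y)) = -5*(y - 3) + (-2)
Expand and combine: -5y + 13


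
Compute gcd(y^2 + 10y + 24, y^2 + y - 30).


Factor each:
  y^2 + 10y + 24 = (y + 6)(y + 4)
  y^2 + y - 30 = (y + 6)(y - 5)
Common monic factor: y + 6


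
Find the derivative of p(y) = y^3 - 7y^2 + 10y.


Apply the power rule term by term:
  d/dy(y^3) = 3y^2
  d/dy(-7y^2) = -14y
  d/dy(10y) = 10
p'(y) = 3y^2 - 14y + 10


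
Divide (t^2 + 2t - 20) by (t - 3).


(t^2 + 2t - 20) / (t - 3)
Step 1: t * (t - 3) = t^2 - 3t; subtract.
Step 2: 5 * (t - 3) = 5t - 15; subtract.
Quotient: t + 5, Remainder: -5


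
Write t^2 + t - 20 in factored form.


Roots satisfy r1 + r2 = -b/a = -1 and r1*r2 = c/a = -20.
So r1 = -5, r2 = 4.
t^2 + t - 20 = (t - r1)(t - r2) = (t + 5)(t - 4)


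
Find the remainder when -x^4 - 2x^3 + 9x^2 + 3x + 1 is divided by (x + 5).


By the Remainder Theorem, the remainder equals p(-5):
  -1*(-5)^4 = -625
  -2*(-5)^3 = 250
  9*(-5)^2 = 225
  3*(-5)^1 = -15
  constant: 1
Sum: -625 + 250 + 225 - 15 + 1 = -164


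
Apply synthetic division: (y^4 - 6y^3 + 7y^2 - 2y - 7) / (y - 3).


Synthetic division with c = 3. Coefficients: 1, -6, 7, -2, -7
Bring down 1.
  1 * 3 = 3; 3 - 6 = -3
  -3 * 3 = -9; -9 + 7 = -2
  -2 * 3 = -6; -6 - 2 = -8
  -8 * 3 = -24; -24 - 7 = -31
Quotient: y^3 - 3y^2 - 2y - 8, Remainder: -31


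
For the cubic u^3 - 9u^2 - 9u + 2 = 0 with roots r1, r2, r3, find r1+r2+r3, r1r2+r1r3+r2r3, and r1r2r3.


Monic cubic u^3+bu^2+cu+d=0: sum=-b, pairwise sum=c, product=-d.
b=-9, c=-9, d=2
r1+r2+r3 = 9
r1r2+r1r3+r2r3 = -9
r1r2r3 = -2


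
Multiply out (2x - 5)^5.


Expand (2x - 5)^5 by repeated multiplication:
  (2x - 5)^2 = 4x^2 - 20x + 25
  (2x - 5)^3 = 8x^3 - 60x^2 + 150x - 125
  (2x - 5)^4 = 16x^4 - 160x^3 + 600x^2 - 1000x + 625
= 32x^5 - 400x^4 + 2000x^3 - 5000x^2 + 6250x - 3125


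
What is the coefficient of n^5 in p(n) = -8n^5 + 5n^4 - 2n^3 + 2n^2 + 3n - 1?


Read off the coefficient of n^5: -8


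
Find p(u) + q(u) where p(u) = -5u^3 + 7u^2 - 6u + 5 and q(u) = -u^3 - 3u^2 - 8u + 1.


Align terms by degree and add:
  -5u^3 + 7u^2 - 6u + 5
  -u^3 - 3u^2 - 8u + 1
= -6u^3 + 4u^2 - 14u + 6


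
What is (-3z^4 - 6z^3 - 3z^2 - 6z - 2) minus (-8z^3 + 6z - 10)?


Distribute the minus sign:
  (-3z^4 - 6z^3 - 3z^2 - 6z - 2)
- (-8z^3 + 6z - 10)
Negate second polynomial: 8z^3 - 6z + 10
Add: -3z^4 + 2z^3 - 3z^2 - 12z + 8


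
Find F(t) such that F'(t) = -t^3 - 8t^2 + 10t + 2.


Reverse power rule on each term:
  ∫ -t^3 dt = -(1/4)t^4
  ∫ -8t^2 dt = -(8/3)t^3
  ∫ 10t dt = 5t^2
  ∫ 2 dt = 2t
F(t) = -(1/4)t^4 - (8/3)t^3 + 5t^2 + 2t + C


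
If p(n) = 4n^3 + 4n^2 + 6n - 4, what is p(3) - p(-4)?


p(3) = 158
p(-4) = -220
p(3) - p(-4) = 158 + 220 = 378


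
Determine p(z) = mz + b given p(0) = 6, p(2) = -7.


p(z) = mz + b. Using p(0)=6, p(2)=-7:
m = (6 + 7)/(0 - 2) = 13/-2 = -13/2
b = 6 - m*(0) = 6 = 6
p(z) = -(13/2)z + 6


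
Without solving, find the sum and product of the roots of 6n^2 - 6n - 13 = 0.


For an^2+bn+c=0: sum = -b/a, product = c/a.
a=6, b=-6, c=-13
Sum = -(-6)/6 = 1
Product = (-13)/6 = -13/6


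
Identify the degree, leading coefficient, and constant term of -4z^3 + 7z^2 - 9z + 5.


Highest power of z is 3, with coefficient -4. Constant term is 5.
Degree = 3, leading coefficient = -4, constant term = 5


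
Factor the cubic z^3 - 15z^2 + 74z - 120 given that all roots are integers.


Try integer roots (divisors of -120). z=6: p(6)=0.
Divide out (z - 6): quotient is z^2 - 9z + 20.
Factor the quadratic: (z - 5)(z - 4)
Result: (z - 6)(z - 5)(z - 4)


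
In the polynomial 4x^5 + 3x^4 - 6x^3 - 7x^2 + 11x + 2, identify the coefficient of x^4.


Read off the coefficient of x^4: 3


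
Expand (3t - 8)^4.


Expand (3t - 8)^4 by repeated multiplication:
  (3t - 8)^2 = 9t^2 - 48t + 64
  (3t - 8)^3 = 27t^3 - 216t^2 + 576t - 512
= 81t^4 - 864t^3 + 3456t^2 - 6144t + 4096


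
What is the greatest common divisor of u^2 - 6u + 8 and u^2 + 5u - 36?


Factor each:
  u^2 - 6u + 8 = (u - 4)(u - 2)
  u^2 + 5u - 36 = (u - 4)(u + 9)
Common monic factor: u - 4


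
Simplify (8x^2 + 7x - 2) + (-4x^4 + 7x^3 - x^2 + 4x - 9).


Align terms by degree and add:
  8x^2 + 7x - 2
  -4x^4 + 7x^3 - x^2 + 4x - 9
= -4x^4 + 7x^3 + 7x^2 + 11x - 11


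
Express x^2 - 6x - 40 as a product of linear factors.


Roots satisfy r1 + r2 = -b/a = 6 and r1*r2 = c/a = -40.
So r1 = 10, r2 = -4.
x^2 - 6x - 40 = (x - r1)(x - r2) = (x - 10)(x + 4)


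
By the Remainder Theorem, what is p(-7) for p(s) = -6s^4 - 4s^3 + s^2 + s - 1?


By the Remainder Theorem, the remainder equals p(-7):
  -6*(-7)^4 = -14406
  -4*(-7)^3 = 1372
  1*(-7)^2 = 49
  1*(-7)^1 = -7
  constant: -1
Sum: -14406 + 1372 + 49 - 7 - 1 = -12993


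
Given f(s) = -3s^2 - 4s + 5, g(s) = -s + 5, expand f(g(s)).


Substitute g(s) into f:
f(g(s)) = -3*(-s + 5)^2 + (-4)*(-s + 5) + 5
(-s + 5)^2 = s^2 - 10s + 25
Expand and combine: -3s^2 + 34s - 90


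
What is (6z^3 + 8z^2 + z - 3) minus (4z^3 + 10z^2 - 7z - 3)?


Distribute the minus sign:
  (6z^3 + 8z^2 + z - 3)
- (4z^3 + 10z^2 - 7z - 3)
Negate second polynomial: -4z^3 - 10z^2 + 7z + 3
Add: 2z^3 - 2z^2 + 8z


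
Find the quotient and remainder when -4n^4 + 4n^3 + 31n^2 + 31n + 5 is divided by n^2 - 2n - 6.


(-4n^4 + 4n^3 + 31n^2 + 31n + 5) / (n^2 - 2n - 6)
Step 1: -4n^2 * (n^2 - 2n - 6) = -4n^4 + 8n^3 + 24n^2; subtract.
Step 2: -4n * (n^2 - 2n - 6) = -4n^3 + 8n^2 + 24n; subtract.
Step 3: -1 * (n^2 - 2n - 6) = -n^2 + 2n + 6; subtract.
Quotient: -4n^2 - 4n - 1, Remainder: 5n - 1


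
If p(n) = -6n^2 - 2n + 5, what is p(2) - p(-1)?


p(2) = -23
p(-1) = 1
p(2) - p(-1) = -23 - 1 = -24


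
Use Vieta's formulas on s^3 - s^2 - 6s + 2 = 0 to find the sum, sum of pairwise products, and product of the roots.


Monic cubic s^3+bs^2+cs+d=0: sum=-b, pairwise sum=c, product=-d.
b=-1, c=-6, d=2
r1+r2+r3 = 1
r1r2+r1r3+r2r3 = -6
r1r2r3 = -2


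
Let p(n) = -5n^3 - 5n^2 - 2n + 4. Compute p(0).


Using direct substitution:
  -5 * (0)^3 = 0
  -5 * (0)^2 = 0
  -2 * (0)^1 = 0
  constant: 4
Sum = 0 + 0 + 0 + 4 = 4


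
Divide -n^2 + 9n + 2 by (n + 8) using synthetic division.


Synthetic division with c = -8. Coefficients: -1, 9, 2
Bring down -1.
  -1 * -8 = 8; 8 + 9 = 17
  17 * -8 = -136; -136 + 2 = -134
Quotient: -n + 17, Remainder: -134


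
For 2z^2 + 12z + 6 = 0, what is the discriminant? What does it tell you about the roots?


D = b^2 - 4ac = (12)^2 - 4(2)(6) = 144 - 48 = 96
Since D > 0: two distinct irrational roots


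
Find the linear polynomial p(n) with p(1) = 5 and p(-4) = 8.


p(n) = mn + b. Using p(1)=5, p(-4)=8:
m = (5 - 8)/(1 + 4) = -3/5 = -3/5
b = 5 - m*(1) = 5 + 3/5 = 28/5
p(n) = -(3/5)n + (28/5)


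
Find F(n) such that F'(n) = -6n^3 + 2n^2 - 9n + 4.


Reverse power rule on each term:
  ∫ -6n^3 dn = -(3/2)n^4
  ∫ 2n^2 dn = (2/3)n^3
  ∫ -9n dn = -(9/2)n^2
  ∫ 4 dn = 4n
F(n) = -(3/2)n^4 + (2/3)n^3 - (9/2)n^2 + 4n + C


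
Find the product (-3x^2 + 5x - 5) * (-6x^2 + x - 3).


Distribute each term of the first polynomial:
  (-3x^2)(-6x^2 + x - 3) = 18x^4 - 3x^3 + 9x^2
  (5x)(-6x^2 + x - 3) = -30x^3 + 5x^2 - 15x
  (-5)(-6x^2 + x - 3) = 30x^2 - 5x + 15
Sum: 18x^4 - 33x^3 + 44x^2 - 20x + 15


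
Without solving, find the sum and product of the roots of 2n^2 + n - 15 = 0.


For an^2+bn+c=0: sum = -b/a, product = c/a.
a=2, b=1, c=-15
Sum = -(1)/2 = -1/2
Product = (-15)/2 = -15/2


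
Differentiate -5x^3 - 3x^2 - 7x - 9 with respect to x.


Apply the power rule term by term:
  d/dx(-5x^3) = -15x^2
  d/dx(-3x^2) = -6x
  d/dx(-7x) = -7
  d/dx(-9) = 0
p'(x) = -15x^2 - 6x - 7


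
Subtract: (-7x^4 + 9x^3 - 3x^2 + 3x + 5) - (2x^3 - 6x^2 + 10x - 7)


Distribute the minus sign:
  (-7x^4 + 9x^3 - 3x^2 + 3x + 5)
- (2x^3 - 6x^2 + 10x - 7)
Negate second polynomial: -2x^3 + 6x^2 - 10x + 7
Add: -7x^4 + 7x^3 + 3x^2 - 7x + 12


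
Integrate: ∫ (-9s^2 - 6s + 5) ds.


Reverse power rule on each term:
  ∫ -9s^2 ds = -3s^3
  ∫ -6s ds = -3s^2
  ∫ 5 ds = 5s
F(s) = -3s^3 - 3s^2 + 5s + C


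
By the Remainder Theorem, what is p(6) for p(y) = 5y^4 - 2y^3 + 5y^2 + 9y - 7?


By the Remainder Theorem, the remainder equals p(6):
  5*(6)^4 = 6480
  -2*(6)^3 = -432
  5*(6)^2 = 180
  9*(6)^1 = 54
  constant: -7
Sum: 6480 - 432 + 180 + 54 - 7 = 6275


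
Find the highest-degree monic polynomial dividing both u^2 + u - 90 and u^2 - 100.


Factor each:
  u^2 + u - 90 = (u + 10)(u - 9)
  u^2 - 100 = (u + 10)(u - 10)
Common monic factor: u + 10


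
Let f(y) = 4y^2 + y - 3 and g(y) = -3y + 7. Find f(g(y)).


Substitute g(y) into f:
f(g(y)) = 4*(-3y + 7)^2 + 1*(-3y + 7) + (-3)
(-3y + 7)^2 = 9y^2 - 42y + 49
Expand and combine: 36y^2 - 171y + 200


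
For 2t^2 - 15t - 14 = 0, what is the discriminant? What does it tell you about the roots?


D = b^2 - 4ac = (-15)^2 - 4(2)(-14) = 225 + 112 = 337
Since D > 0: two distinct irrational roots


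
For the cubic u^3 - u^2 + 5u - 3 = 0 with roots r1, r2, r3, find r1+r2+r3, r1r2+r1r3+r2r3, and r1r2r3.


Monic cubic u^3+bu^2+cu+d=0: sum=-b, pairwise sum=c, product=-d.
b=-1, c=5, d=-3
r1+r2+r3 = 1
r1r2+r1r3+r2r3 = 5
r1r2r3 = 3


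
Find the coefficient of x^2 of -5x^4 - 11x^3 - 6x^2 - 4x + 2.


Read off the coefficient of x^2: -6


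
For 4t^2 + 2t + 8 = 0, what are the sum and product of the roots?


For at^2+bt+c=0: sum = -b/a, product = c/a.
a=4, b=2, c=8
Sum = -(2)/4 = -1/2
Product = (8)/4 = 2


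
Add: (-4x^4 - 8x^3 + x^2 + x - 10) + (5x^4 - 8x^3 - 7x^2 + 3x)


Align terms by degree and add:
  -4x^4 - 8x^3 + x^2 + x - 10
+ 5x^4 - 8x^3 - 7x^2 + 3x
= x^4 - 16x^3 - 6x^2 + 4x - 10


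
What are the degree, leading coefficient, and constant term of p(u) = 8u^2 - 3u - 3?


Highest power of u is 2, with coefficient 8. Constant term is -3.
Degree = 2, leading coefficient = 8, constant term = -3


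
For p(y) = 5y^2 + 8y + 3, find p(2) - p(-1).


p(2) = 39
p(-1) = 0
p(2) - p(-1) = 39 = 39


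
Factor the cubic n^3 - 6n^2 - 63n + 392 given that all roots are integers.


Try integer roots (divisors of 392). n=7: p(7)=0.
Divide out (n - 7): quotient is n^2 + n - 56.
Factor the quadratic: (n + 8)(n - 7)
Result: (n - 7)(n + 8)(n - 7)


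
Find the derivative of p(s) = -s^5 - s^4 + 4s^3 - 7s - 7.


Apply the power rule term by term:
  d/ds(-s^5) = -5s^4
  d/ds(-s^4) = -4s^3
  d/ds(4s^3) = 12s^2
  d/ds(-7s) = -7
  d/ds(-7) = 0
p'(s) = -5s^4 - 4s^3 + 12s^2 - 7


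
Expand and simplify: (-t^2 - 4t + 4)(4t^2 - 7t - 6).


Distribute each term of the first polynomial:
  (-t^2)(4t^2 - 7t - 6) = -4t^4 + 7t^3 + 6t^2
  (-4t)(4t^2 - 7t - 6) = -16t^3 + 28t^2 + 24t
  (4)(4t^2 - 7t - 6) = 16t^2 - 28t - 24
Sum: -4t^4 - 9t^3 + 50t^2 - 4t - 24


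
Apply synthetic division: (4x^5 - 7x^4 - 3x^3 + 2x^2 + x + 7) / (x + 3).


Synthetic division with c = -3. Coefficients: 4, -7, -3, 2, 1, 7
Bring down 4.
  4 * -3 = -12; -12 - 7 = -19
  -19 * -3 = 57; 57 - 3 = 54
  54 * -3 = -162; -162 + 2 = -160
  -160 * -3 = 480; 480 + 1 = 481
  481 * -3 = -1443; -1443 + 7 = -1436
Quotient: 4x^4 - 19x^3 + 54x^2 - 160x + 481, Remainder: -1436


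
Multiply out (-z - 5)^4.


Expand (-z - 5)^4 by repeated multiplication:
  (-z - 5)^2 = z^2 + 10z + 25
  (-z - 5)^3 = -z^3 - 15z^2 - 75z - 125
= z^4 + 20z^3 + 150z^2 + 500z + 625


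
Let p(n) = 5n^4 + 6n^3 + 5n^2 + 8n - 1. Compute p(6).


Using direct substitution:
  5 * (6)^4 = 6480
  6 * (6)^3 = 1296
  5 * (6)^2 = 180
  8 * (6)^1 = 48
  constant: -1
Sum = 6480 + 1296 + 180 + 48 - 1 = 8003


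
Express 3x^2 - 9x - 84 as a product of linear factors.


Roots satisfy r1 + r2 = -b/a = 3 and r1*r2 = c/a = -28.
So r1 = -4, r2 = 7.
3x^2 - 9x - 84 = 3(x - r1)(x - r2) = 3(x + 4)(x - 7)


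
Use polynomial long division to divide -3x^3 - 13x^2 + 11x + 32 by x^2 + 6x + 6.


(-3x^3 - 13x^2 + 11x + 32) / (x^2 + 6x + 6)
Step 1: -3x * (x^2 + 6x + 6) = -3x^3 - 18x^2 - 18x; subtract.
Step 2: 5 * (x^2 + 6x + 6) = 5x^2 + 30x + 30; subtract.
Quotient: -3x + 5, Remainder: -x + 2


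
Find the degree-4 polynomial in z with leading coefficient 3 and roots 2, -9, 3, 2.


p(z) = 3(z - 2)(z + 9)(z - 3)(z - 2)
Expand: 3z^4 + 6z^3 - 141z^2 + 396z - 324


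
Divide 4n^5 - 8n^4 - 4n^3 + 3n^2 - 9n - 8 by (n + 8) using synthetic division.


Synthetic division with c = -8. Coefficients: 4, -8, -4, 3, -9, -8
Bring down 4.
  4 * -8 = -32; -32 - 8 = -40
  -40 * -8 = 320; 320 - 4 = 316
  316 * -8 = -2528; -2528 + 3 = -2525
  -2525 * -8 = 20200; 20200 - 9 = 20191
  20191 * -8 = -161528; -161528 - 8 = -161536
Quotient: 4n^4 - 40n^3 + 316n^2 - 2525n + 20191, Remainder: -161536


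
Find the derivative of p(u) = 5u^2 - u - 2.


Apply the power rule term by term:
  d/du(5u^2) = 10u
  d/du(-u) = -1
  d/du(-2) = 0
p'(u) = 10u - 1


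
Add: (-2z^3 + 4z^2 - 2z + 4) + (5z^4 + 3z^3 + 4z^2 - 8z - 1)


Align terms by degree and add:
  -2z^3 + 4z^2 - 2z + 4
+ 5z^4 + 3z^3 + 4z^2 - 8z - 1
= 5z^4 + z^3 + 8z^2 - 10z + 3


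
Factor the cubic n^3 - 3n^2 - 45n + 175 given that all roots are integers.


Try integer roots (divisors of 175). n=-7: p(-7)=0.
Divide out (n + 7): quotient is n^2 - 10n + 25.
Factor the quadratic: (n - 5)(n - 5)
Result: (n + 7)(n - 5)(n - 5)


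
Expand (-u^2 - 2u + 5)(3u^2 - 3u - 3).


Distribute each term of the first polynomial:
  (-u^2)(3u^2 - 3u - 3) = -3u^4 + 3u^3 + 3u^2
  (-2u)(3u^2 - 3u - 3) = -6u^3 + 6u^2 + 6u
  (5)(3u^2 - 3u - 3) = 15u^2 - 15u - 15
Sum: -3u^4 - 3u^3 + 24u^2 - 9u - 15


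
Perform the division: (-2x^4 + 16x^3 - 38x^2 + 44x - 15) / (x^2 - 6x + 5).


(-2x^4 + 16x^3 - 38x^2 + 44x - 15) / (x^2 - 6x + 5)
Step 1: -2x^2 * (x^2 - 6x + 5) = -2x^4 + 12x^3 - 10x^2; subtract.
Step 2: 4x * (x^2 - 6x + 5) = 4x^3 - 24x^2 + 20x; subtract.
Step 3: -4 * (x^2 - 6x + 5) = -4x^2 + 24x - 20; subtract.
Quotient: -2x^2 + 4x - 4, Remainder: 5


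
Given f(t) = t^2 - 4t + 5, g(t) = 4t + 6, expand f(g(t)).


Substitute g(t) into f:
f(g(t)) = 1*(4t + 6)^2 + (-4)*(4t + 6) + 5
(4t + 6)^2 = 16t^2 + 48t + 36
Expand and combine: 16t^2 + 32t + 17


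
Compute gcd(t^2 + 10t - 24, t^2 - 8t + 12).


Factor each:
  t^2 + 10t - 24 = (t - 2)(t + 12)
  t^2 - 8t + 12 = (t - 2)(t - 6)
Common monic factor: t - 2


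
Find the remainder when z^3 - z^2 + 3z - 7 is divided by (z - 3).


By the Remainder Theorem, the remainder equals p(3):
  1*(3)^3 = 27
  -1*(3)^2 = -9
  3*(3)^1 = 9
  constant: -7
Sum: 27 - 9 + 9 - 7 = 20


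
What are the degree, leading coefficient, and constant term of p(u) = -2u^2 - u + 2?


Highest power of u is 2, with coefficient -2. Constant term is 2.
Degree = 2, leading coefficient = -2, constant term = 2


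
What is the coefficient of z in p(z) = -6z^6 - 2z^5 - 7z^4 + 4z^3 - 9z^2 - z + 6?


Read off the coefficient of z: -1


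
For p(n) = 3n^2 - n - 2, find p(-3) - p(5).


p(-3) = 28
p(5) = 68
p(-3) - p(5) = 28 - 68 = -40


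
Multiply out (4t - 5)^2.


Expand (4t - 5)^2 by repeated multiplication:
= 16t^2 - 40t + 25


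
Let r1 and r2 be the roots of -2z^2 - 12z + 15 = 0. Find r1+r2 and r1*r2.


For az^2+bz+c=0: sum = -b/a, product = c/a.
a=-2, b=-12, c=15
Sum = -(-12)/-2 = -6
Product = (15)/-2 = -15/2


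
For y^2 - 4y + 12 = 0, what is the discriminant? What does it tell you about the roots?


D = b^2 - 4ac = (-4)^2 - 4(1)(12) = 16 - 48 = -32
Since D < 0: two complex conjugate roots (no real roots)


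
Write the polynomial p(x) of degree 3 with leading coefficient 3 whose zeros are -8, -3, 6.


p(x) = 3(x + 8)(x + 3)(x - 6)
Expand: 3x^3 + 15x^2 - 126x - 432


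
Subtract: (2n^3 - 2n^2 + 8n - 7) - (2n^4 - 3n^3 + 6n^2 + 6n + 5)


Distribute the minus sign:
  (2n^3 - 2n^2 + 8n - 7)
- (2n^4 - 3n^3 + 6n^2 + 6n + 5)
Negate second polynomial: -2n^4 + 3n^3 - 6n^2 - 6n - 5
Add: -2n^4 + 5n^3 - 8n^2 + 2n - 12


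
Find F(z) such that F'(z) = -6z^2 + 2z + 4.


Reverse power rule on each term:
  ∫ -6z^2 dz = -2z^3
  ∫ 2z dz = z^2
  ∫ 4 dz = 4z
F(z) = -2z^3 + z^2 + 4z + C


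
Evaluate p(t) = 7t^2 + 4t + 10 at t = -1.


Using direct substitution:
  7 * (-1)^2 = 7
  4 * (-1)^1 = -4
  constant: 10
Sum = 7 - 4 + 10 = 13


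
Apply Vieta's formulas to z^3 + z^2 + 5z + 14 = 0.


Monic cubic z^3+bz^2+cz+d=0: sum=-b, pairwise sum=c, product=-d.
b=1, c=5, d=14
r1+r2+r3 = -1
r1r2+r1r3+r2r3 = 5
r1r2r3 = -14
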